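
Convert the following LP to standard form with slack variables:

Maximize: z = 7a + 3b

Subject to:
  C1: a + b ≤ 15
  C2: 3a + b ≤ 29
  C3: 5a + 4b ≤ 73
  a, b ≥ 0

max z = 7a + 3b

s.t.
  a + b + s1 = 15
  3a + b + s2 = 29
  5a + 4b + s3 = 73
  a, b, s1, s2, s3 ≥ 0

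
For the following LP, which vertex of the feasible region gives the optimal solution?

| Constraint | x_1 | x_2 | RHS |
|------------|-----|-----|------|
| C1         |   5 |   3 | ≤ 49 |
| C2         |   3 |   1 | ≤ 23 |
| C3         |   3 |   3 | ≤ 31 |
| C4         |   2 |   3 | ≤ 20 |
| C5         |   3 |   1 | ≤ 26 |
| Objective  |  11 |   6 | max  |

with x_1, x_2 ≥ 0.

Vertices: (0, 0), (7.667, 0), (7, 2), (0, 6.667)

Evaluate the objective at each vertex of the feasible region:
  z(0, 0) = 0
  z(7.667, 0) = 84.33
  z(7, 2) = 89  ←
  z(0, 6.667) = 40
The maximum is at x_1 = 7, x_2 = 2.

(7, 2)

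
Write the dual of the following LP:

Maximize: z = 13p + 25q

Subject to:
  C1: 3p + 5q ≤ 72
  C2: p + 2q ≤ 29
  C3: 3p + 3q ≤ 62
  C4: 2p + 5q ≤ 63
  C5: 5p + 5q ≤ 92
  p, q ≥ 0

Primal max cᵀx s.t. Ax ≤ b, x ≥ 0  →  Dual min bᵀy s.t. Aᵀy ≥ c, y ≥ 0.

Minimize: z = 72y1 + 29y2 + 62y3 + 63y4 + 92y5

Subject to:
  3y1 + y2 + 3y3 + 2y4 + 5y5 ≥ 13
  5y1 + 2y2 + 3y3 + 5y4 + 5y5 ≥ 25
  y1, y2, y3, y4, y5 ≥ 0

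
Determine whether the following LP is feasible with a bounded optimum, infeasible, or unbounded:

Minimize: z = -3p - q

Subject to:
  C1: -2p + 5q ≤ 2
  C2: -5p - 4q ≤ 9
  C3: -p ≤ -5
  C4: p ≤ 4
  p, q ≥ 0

Infeasible (no feasible solution exists)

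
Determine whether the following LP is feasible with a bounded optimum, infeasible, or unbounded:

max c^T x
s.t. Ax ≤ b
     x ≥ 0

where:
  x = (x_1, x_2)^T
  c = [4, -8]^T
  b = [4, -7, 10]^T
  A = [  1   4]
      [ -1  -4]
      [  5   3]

Infeasible (no feasible solution exists)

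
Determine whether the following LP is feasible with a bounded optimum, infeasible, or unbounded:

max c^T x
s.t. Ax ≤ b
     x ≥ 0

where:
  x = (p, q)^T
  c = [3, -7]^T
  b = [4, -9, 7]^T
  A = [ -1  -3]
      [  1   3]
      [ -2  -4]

Infeasible (no feasible solution exists)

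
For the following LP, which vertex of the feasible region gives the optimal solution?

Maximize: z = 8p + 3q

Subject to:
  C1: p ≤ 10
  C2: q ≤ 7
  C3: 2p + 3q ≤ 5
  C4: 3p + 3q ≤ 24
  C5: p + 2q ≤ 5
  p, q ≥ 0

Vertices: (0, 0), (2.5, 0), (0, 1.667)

Evaluate the objective at each vertex of the feasible region:
  z(0, 0) = 0
  z(2.5, 0) = 20  ←
  z(0, 1.667) = 5
The maximum is at p = 2.5, q = 0.

(2.5, 0)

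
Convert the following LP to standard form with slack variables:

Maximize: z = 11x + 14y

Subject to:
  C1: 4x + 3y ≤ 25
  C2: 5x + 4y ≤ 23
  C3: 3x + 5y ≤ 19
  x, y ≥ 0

max z = 11x + 14y

s.t.
  4x + 3y + s1 = 25
  5x + 4y + s2 = 23
  3x + 5y + s3 = 19
  x, y, s1, s2, s3 ≥ 0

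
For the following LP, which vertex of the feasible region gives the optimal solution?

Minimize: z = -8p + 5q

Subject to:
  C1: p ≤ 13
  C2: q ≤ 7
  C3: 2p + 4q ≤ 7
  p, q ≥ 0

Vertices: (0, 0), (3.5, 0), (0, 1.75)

Evaluate the objective at each vertex of the feasible region:
  z(0, 0) = 0
  z(3.5, 0) = -28  ←
  z(0, 1.75) = 8.75
The minimum is at p = 3.5, q = 0.

(3.5, 0)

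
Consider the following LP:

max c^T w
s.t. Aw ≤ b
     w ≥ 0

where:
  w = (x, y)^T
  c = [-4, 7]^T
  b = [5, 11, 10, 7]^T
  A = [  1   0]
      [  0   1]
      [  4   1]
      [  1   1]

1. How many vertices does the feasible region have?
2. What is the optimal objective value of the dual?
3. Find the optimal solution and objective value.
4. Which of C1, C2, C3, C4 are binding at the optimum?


1. 4
2. 49
3. x = 0, y = 7, z = 49
4. C4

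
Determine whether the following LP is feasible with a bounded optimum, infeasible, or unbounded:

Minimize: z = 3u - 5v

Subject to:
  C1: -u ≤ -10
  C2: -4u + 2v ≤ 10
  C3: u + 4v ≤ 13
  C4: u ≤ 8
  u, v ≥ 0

Infeasible (no feasible solution exists)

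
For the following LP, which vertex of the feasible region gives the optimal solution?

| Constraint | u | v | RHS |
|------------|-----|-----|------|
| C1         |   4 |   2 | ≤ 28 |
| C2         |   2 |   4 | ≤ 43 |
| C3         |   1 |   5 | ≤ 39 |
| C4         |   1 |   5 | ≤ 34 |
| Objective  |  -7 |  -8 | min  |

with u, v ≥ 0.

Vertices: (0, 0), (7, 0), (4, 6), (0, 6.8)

Evaluate the objective at each vertex of the feasible region:
  z(0, 0) = 0
  z(7, 0) = -49
  z(4, 6) = -76  ←
  z(0, 6.8) = -54.4
The minimum is at u = 4, v = 6.

(4, 6)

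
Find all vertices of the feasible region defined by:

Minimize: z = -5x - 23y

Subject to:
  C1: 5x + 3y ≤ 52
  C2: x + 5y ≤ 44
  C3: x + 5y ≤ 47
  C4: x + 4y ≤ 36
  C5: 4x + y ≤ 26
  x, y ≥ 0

(0, 0), (6.5, 0), (4.533, 7.867), (4, 8), (0, 8.8)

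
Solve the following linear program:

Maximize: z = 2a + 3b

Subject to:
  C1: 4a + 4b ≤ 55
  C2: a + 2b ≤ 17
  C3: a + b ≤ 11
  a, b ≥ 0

Evaluate the objective at each vertex of the feasible region:
  z(0, 0) = 0
  z(11, 0) = 22
  z(5, 6) = 28  ←
  z(0, 8.5) = 25.5
The maximum is at a = 5, b = 6.

a = 5, b = 6, z = 28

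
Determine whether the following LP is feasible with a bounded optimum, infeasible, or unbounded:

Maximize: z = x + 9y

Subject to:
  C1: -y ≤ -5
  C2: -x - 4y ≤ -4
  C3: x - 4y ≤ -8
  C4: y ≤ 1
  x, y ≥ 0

Infeasible (no feasible solution exists)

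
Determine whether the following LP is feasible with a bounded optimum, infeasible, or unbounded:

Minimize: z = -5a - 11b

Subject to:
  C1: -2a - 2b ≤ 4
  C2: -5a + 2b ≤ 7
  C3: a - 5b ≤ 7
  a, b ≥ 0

Unbounded (objective can decrease without bound)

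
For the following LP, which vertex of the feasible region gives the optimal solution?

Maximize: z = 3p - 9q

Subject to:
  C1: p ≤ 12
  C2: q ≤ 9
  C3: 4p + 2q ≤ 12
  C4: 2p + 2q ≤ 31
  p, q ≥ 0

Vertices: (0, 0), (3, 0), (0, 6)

Evaluate the objective at each vertex of the feasible region:
  z(0, 0) = 0
  z(3, 0) = 9  ←
  z(0, 6) = -54
The maximum is at p = 3, q = 0.

(3, 0)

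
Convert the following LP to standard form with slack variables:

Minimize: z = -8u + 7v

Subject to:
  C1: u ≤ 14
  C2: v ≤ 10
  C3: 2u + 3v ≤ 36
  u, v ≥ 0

min z = -8u + 7v

s.t.
  u + s1 = 14
  v + s2 = 10
  2u + 3v + s3 = 36
  u, v, s1, s2, s3 ≥ 0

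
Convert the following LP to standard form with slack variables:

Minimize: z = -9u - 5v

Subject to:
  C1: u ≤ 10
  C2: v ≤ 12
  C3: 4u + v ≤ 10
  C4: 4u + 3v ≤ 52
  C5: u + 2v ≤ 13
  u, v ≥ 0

min z = -9u - 5v

s.t.
  u + s1 = 10
  v + s2 = 12
  4u + v + s3 = 10
  4u + 3v + s4 = 52
  u + 2v + s5 = 13
  u, v, s1, s2, s3, s4, s5 ≥ 0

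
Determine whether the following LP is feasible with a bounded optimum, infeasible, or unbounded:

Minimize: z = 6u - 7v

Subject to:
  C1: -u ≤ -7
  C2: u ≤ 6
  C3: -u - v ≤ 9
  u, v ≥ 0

Infeasible (no feasible solution exists)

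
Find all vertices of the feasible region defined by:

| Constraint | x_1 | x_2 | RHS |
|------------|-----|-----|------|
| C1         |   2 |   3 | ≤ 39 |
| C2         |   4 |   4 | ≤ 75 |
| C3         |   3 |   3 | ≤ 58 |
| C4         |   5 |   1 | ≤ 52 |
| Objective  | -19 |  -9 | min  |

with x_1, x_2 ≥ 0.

(0, 0), (10.4, 0), (9, 7), (0, 13)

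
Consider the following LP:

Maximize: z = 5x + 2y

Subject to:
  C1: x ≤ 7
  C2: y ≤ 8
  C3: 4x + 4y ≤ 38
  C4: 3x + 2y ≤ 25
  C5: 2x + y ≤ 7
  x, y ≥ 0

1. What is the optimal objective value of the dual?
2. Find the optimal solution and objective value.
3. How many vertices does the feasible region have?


1. 17.5
2. x = 3.5, y = 0, z = 17.5
3. 3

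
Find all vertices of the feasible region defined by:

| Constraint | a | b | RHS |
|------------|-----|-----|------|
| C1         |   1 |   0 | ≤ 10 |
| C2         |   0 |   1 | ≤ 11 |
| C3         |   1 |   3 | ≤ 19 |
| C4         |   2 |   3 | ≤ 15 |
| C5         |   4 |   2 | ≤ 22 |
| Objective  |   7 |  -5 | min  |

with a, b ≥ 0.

(0, 0), (5.5, 0), (4.5, 2), (0, 5)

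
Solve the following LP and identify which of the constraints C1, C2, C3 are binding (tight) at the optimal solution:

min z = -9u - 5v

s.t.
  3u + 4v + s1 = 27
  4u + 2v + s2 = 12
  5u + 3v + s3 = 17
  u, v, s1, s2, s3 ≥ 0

At u = 1, v = 4, compute slack b - a·x for each constraint:
  C1: 27 − 19 = 8  (slack)
  C2: 12 − 12 = 0  (binding)
  C3: 17 − 17 = 0  (binding)

Optimal: u = 1, v = 4
Binding: C2, C3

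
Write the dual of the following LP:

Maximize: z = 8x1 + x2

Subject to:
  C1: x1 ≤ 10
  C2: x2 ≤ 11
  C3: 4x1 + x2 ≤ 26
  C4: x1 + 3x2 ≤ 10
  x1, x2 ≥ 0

Primal max cᵀx s.t. Ax ≤ b, x ≥ 0  →  Dual min bᵀy s.t. Aᵀy ≥ c, y ≥ 0.

Minimize: z = 10y1 + 11y2 + 26y3 + 10y4

Subject to:
  y1 + 4y3 + y4 ≥ 8
  y2 + y3 + 3y4 ≥ 1
  y1, y2, y3, y4 ≥ 0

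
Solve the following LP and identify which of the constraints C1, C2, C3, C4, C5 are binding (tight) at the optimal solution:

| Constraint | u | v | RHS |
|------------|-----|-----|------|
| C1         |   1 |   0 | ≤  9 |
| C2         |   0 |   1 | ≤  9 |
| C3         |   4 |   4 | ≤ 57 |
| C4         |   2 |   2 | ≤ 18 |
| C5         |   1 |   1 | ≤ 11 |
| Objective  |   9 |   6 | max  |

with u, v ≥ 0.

At u = 9, v = 0, compute slack b - a·x for each constraint:
  C1: 9 − 9 = 0  (binding)
  C2: 9 − 0 = 9  (slack)
  C3: 57 − 36 = 21  (slack)
  C4: 18 − 18 = 0  (binding)
  C5: 11 − 9 = 2  (slack)

Optimal: u = 9, v = 0
Binding: C1, C4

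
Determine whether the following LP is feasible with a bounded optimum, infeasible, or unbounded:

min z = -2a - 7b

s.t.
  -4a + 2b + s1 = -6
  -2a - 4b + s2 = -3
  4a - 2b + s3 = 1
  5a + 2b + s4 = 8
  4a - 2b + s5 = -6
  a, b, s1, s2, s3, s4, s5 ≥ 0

Infeasible (no feasible solution exists)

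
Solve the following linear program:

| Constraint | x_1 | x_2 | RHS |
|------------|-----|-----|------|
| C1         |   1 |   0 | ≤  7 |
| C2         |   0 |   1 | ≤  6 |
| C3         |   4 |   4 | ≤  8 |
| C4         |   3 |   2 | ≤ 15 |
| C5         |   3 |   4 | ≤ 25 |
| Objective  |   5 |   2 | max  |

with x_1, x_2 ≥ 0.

Evaluate the objective at each vertex of the feasible region:
  z(0, 0) = 0
  z(2, 0) = 10  ←
  z(0, 2) = 4
The maximum is at x_1 = 2, x_2 = 0.

x_1 = 2, x_2 = 0, z = 10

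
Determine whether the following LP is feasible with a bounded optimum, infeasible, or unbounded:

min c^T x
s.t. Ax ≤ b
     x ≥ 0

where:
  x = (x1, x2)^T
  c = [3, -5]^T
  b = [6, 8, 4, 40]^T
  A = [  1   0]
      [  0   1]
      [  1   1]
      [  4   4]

Feasible with a bounded optimal solution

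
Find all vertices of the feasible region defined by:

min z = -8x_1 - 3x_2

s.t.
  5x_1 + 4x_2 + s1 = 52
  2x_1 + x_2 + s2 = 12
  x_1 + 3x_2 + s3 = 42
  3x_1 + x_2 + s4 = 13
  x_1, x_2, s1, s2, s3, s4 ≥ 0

(0, 0), (4.333, 0), (1, 10), (0, 12)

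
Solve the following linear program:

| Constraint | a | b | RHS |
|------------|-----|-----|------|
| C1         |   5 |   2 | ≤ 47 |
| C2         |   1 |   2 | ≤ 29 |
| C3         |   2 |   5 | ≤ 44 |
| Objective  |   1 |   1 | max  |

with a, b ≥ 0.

Evaluate the objective at each vertex of the feasible region:
  z(0, 0) = 0
  z(9.4, 0) = 9.4
  z(7, 6) = 13  ←
  z(0, 8.8) = 8.8
The maximum is at a = 7, b = 6.

a = 7, b = 6, z = 13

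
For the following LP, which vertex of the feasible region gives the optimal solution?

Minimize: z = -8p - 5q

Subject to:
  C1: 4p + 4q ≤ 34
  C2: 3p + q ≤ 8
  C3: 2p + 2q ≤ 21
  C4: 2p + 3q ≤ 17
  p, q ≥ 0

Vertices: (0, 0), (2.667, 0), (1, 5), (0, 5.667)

Evaluate the objective at each vertex of the feasible region:
  z(0, 0) = 0
  z(2.667, 0) = -21.33
  z(1, 5) = -33  ←
  z(0, 5.667) = -28.33
The minimum is at p = 1, q = 5.

(1, 5)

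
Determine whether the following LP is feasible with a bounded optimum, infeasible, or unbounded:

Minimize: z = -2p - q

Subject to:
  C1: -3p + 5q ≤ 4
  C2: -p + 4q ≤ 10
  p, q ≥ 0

Unbounded (objective can decrease without bound)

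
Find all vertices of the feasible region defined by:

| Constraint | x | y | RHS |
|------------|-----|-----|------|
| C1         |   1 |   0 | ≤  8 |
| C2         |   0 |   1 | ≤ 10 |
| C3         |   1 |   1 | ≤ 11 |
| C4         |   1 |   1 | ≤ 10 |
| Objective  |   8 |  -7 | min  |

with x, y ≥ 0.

(0, 0), (8, 0), (8, 2), (0, 10)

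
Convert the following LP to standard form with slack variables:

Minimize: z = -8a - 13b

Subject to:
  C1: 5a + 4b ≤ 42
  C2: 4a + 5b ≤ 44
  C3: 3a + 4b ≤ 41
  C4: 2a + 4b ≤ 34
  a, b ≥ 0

min z = -8a - 13b

s.t.
  5a + 4b + s1 = 42
  4a + 5b + s2 = 44
  3a + 4b + s3 = 41
  2a + 4b + s4 = 34
  a, b, s1, s2, s3, s4 ≥ 0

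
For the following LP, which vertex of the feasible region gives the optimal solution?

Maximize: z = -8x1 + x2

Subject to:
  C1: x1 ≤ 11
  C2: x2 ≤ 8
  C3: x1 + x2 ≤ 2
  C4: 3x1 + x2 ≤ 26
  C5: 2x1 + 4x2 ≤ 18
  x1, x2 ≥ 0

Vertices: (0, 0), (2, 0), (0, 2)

Evaluate the objective at each vertex of the feasible region:
  z(0, 0) = 0
  z(2, 0) = -16
  z(0, 2) = 2  ←
The maximum is at x1 = 0, x2 = 2.

(0, 2)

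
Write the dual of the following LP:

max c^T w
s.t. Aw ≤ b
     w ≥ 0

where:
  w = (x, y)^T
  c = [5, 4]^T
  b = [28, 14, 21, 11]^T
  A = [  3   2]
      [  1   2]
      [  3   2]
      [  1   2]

Primal max cᵀx s.t. Ax ≤ b, x ≥ 0  →  Dual min bᵀy s.t. Aᵀy ≥ c, y ≥ 0.

Minimize: z = 28y1 + 14y2 + 21y3 + 11y4

Subject to:
  3y1 + y2 + 3y3 + y4 ≥ 5
  2y1 + 2y2 + 2y3 + 2y4 ≥ 4
  y1, y2, y3, y4 ≥ 0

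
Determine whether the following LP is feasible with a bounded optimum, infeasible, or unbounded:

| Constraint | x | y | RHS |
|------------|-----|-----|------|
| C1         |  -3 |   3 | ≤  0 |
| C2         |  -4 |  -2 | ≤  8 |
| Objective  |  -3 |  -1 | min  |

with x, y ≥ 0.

Unbounded (objective can decrease without bound)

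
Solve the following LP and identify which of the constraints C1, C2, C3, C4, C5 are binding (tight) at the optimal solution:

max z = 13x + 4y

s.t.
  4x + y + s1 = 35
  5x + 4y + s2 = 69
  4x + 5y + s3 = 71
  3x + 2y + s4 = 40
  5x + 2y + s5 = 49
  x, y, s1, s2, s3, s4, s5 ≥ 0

At x = 7, y = 7, compute slack b - a·x for each constraint:
  C1: 35 − 35 = 0  (binding)
  C2: 69 − 63 = 6  (slack)
  C3: 71 − 63 = 8  (slack)
  C4: 40 − 35 = 5  (slack)
  C5: 49 − 49 = 0  (binding)

Optimal: x = 7, y = 7
Binding: C1, C5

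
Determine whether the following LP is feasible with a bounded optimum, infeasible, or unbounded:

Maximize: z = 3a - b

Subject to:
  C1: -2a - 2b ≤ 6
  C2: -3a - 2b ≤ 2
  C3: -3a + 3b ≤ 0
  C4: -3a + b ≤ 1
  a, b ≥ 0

Unbounded (objective can increase without bound)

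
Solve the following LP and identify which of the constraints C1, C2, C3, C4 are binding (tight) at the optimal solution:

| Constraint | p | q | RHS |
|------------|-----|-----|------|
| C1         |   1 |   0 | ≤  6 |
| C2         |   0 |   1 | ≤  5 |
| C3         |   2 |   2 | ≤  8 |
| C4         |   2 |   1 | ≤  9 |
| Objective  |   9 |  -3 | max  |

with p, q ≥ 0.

At p = 4, q = 0, compute slack b - a·x for each constraint:
  C1: 6 − 4 = 2  (slack)
  C2: 5 − 0 = 5  (slack)
  C3: 8 − 8 = 0  (binding)
  C4: 9 − 8 = 1  (slack)

Optimal: p = 4, q = 0
Binding: C3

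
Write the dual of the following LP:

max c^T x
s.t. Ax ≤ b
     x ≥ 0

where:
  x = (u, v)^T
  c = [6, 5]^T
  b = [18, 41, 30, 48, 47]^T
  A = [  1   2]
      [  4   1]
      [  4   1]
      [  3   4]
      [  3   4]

Primal max cᵀx s.t. Ax ≤ b, x ≥ 0  →  Dual min bᵀy s.t. Aᵀy ≥ c, y ≥ 0.

Minimize: z = 18y1 + 41y2 + 30y3 + 48y4 + 47y5

Subject to:
  y1 + 4y2 + 4y3 + 3y4 + 3y5 ≥ 6
  2y1 + y2 + y3 + 4y4 + 4y5 ≥ 5
  y1, y2, y3, y4, y5 ≥ 0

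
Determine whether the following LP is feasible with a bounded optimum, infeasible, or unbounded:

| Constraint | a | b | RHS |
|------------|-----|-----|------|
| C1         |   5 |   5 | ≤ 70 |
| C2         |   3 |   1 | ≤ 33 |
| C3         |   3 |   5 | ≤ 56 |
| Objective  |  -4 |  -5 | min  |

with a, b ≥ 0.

Feasible with a bounded optimal solution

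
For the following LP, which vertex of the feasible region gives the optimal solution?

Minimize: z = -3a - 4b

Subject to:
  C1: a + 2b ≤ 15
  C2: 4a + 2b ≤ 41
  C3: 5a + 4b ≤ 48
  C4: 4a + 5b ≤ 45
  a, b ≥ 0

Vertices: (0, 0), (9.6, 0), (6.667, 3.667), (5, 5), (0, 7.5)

Evaluate the objective at each vertex of the feasible region:
  z(0, 0) = 0
  z(9.6, 0) = -28.8
  z(6.667, 3.667) = -34.67
  z(5, 5) = -35  ←
  z(0, 7.5) = -30
The minimum is at a = 5, b = 5.

(5, 5)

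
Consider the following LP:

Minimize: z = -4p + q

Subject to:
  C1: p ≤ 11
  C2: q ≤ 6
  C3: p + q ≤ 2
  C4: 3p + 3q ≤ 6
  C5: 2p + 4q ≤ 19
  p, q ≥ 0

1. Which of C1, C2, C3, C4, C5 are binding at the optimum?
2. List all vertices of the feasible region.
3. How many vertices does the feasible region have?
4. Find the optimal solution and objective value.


1. C3, C4
2. (0, 0), (2, 0), (0, 2)
3. 3
4. p = 2, q = 0, z = -8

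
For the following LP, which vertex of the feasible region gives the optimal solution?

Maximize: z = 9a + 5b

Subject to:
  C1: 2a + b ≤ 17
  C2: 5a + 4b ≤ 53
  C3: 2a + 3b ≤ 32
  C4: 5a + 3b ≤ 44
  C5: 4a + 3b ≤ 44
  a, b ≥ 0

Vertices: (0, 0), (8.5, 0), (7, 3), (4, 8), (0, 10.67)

Evaluate the objective at each vertex of the feasible region:
  z(0, 0) = 0
  z(8.5, 0) = 76.5
  z(7, 3) = 78  ←
  z(4, 8) = 76
  z(0, 10.67) = 53.33
The maximum is at a = 7, b = 3.

(7, 3)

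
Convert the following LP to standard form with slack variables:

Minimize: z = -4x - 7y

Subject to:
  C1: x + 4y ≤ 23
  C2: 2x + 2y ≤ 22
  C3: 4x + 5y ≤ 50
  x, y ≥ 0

min z = -4x - 7y

s.t.
  x + 4y + s1 = 23
  2x + 2y + s2 = 22
  4x + 5y + s3 = 50
  x, y, s1, s2, s3 ≥ 0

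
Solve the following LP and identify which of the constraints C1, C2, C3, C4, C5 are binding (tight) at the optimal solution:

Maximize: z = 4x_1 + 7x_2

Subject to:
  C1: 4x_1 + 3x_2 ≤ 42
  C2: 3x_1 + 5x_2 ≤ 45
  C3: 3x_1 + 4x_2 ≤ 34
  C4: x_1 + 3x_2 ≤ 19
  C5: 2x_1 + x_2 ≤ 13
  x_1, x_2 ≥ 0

At x_1 = 4, x_2 = 5, compute slack b - a·x for each constraint:
  C1: 42 − 31 = 11  (slack)
  C2: 45 − 37 = 8  (slack)
  C3: 34 − 32 = 2  (slack)
  C4: 19 − 19 = 0  (binding)
  C5: 13 − 13 = 0  (binding)

Optimal: x_1 = 4, x_2 = 5
Binding: C4, C5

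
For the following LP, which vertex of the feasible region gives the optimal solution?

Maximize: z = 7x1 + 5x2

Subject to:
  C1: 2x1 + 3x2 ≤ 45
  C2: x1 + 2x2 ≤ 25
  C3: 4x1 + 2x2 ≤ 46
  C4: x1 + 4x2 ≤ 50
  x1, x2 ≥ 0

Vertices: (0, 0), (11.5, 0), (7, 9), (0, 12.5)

Evaluate the objective at each vertex of the feasible region:
  z(0, 0) = 0
  z(11.5, 0) = 80.5
  z(7, 9) = 94  ←
  z(0, 12.5) = 62.5
The maximum is at x1 = 7, x2 = 9.

(7, 9)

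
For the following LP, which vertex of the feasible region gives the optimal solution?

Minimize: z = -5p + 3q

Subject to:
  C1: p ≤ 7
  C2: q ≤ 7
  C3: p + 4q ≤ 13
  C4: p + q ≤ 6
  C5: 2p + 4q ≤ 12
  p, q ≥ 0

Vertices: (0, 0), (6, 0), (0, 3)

Evaluate the objective at each vertex of the feasible region:
  z(0, 0) = 0
  z(6, 0) = -30  ←
  z(0, 3) = 9
The minimum is at p = 6, q = 0.

(6, 0)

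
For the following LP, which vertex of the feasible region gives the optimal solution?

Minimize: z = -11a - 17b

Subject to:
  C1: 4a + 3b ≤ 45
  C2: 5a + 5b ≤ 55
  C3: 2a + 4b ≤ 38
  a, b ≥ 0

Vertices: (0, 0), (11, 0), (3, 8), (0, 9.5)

Evaluate the objective at each vertex of the feasible region:
  z(0, 0) = 0
  z(11, 0) = -121
  z(3, 8) = -169  ←
  z(0, 9.5) = -161.5
The minimum is at a = 3, b = 8.

(3, 8)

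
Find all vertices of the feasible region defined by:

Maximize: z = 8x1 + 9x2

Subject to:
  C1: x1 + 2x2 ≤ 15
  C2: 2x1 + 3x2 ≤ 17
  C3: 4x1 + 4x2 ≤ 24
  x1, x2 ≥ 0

(0, 0), (6, 0), (1, 5), (0, 5.667)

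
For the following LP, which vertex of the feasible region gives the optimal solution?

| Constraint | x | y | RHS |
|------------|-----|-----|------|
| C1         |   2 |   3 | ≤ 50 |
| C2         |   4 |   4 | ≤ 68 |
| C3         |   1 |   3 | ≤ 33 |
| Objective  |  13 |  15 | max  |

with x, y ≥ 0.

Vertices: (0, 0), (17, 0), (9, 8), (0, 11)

Evaluate the objective at each vertex of the feasible region:
  z(0, 0) = 0
  z(17, 0) = 221
  z(9, 8) = 237  ←
  z(0, 11) = 165
The maximum is at x = 9, y = 8.

(9, 8)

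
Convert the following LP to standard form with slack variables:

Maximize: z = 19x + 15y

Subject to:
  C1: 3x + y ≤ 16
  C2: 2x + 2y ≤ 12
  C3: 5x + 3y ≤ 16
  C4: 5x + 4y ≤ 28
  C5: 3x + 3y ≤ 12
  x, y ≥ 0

max z = 19x + 15y

s.t.
  3x + y + s1 = 16
  2x + 2y + s2 = 12
  5x + 3y + s3 = 16
  5x + 4y + s4 = 28
  3x + 3y + s5 = 12
  x, y, s1, s2, s3, s4, s5 ≥ 0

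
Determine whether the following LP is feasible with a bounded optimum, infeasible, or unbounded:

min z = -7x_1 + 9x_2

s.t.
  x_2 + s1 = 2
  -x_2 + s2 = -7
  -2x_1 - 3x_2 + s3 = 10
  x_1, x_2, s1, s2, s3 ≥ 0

Infeasible (no feasible solution exists)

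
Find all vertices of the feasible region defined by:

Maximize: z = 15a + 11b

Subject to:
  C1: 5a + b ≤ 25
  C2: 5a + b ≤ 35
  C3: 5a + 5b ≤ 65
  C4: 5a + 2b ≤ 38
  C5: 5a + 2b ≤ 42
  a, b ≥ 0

(0, 0), (5, 0), (3, 10), (0, 13)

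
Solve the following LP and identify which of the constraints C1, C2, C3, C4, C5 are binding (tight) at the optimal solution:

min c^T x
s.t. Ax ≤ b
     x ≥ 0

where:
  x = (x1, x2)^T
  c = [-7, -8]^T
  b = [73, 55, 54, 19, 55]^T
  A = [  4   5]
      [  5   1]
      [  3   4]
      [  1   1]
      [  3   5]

At x1 = 10, x2 = 5, compute slack b - a·x for each constraint:
  C1: 73 − 65 = 8  (slack)
  C2: 55 − 55 = 0  (binding)
  C3: 54 − 50 = 4  (slack)
  C4: 19 − 15 = 4  (slack)
  C5: 55 − 55 = 0  (binding)

Optimal: x1 = 10, x2 = 5
Binding: C2, C5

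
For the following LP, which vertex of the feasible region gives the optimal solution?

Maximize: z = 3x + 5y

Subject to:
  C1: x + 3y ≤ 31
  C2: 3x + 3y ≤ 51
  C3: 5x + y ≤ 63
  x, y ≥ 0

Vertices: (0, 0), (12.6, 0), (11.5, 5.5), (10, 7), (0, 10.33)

Evaluate the objective at each vertex of the feasible region:
  z(0, 0) = 0
  z(12.6, 0) = 37.8
  z(11.5, 5.5) = 62
  z(10, 7) = 65  ←
  z(0, 10.33) = 51.67
The maximum is at x = 10, y = 7.

(10, 7)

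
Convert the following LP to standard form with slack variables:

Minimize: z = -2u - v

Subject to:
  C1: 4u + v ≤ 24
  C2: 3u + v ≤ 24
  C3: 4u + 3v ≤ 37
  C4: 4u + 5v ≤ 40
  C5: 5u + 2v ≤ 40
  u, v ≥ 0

min z = -2u - v

s.t.
  4u + v + s1 = 24
  3u + v + s2 = 24
  4u + 3v + s3 = 37
  4u + 5v + s4 = 40
  5u + 2v + s5 = 40
  u, v, s1, s2, s3, s4, s5 ≥ 0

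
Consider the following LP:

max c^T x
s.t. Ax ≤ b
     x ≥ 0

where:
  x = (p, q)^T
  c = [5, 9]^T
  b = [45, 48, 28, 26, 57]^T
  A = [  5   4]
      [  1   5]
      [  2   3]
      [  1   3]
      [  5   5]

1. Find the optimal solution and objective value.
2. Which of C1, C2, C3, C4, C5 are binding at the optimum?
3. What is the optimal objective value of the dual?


1. p = 2, q = 8, z = 82
2. C3, C4
3. 82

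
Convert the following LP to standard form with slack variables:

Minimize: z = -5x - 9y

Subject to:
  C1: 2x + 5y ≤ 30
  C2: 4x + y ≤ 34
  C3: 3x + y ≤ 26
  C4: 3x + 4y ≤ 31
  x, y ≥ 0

min z = -5x - 9y

s.t.
  2x + 5y + s1 = 30
  4x + y + s2 = 34
  3x + y + s3 = 26
  3x + 4y + s4 = 31
  x, y, s1, s2, s3, s4 ≥ 0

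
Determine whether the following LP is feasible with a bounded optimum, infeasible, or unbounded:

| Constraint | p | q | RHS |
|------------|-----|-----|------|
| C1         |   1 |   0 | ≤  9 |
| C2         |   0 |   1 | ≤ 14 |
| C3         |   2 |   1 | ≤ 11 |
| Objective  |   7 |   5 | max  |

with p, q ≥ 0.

Feasible with a bounded optimal solution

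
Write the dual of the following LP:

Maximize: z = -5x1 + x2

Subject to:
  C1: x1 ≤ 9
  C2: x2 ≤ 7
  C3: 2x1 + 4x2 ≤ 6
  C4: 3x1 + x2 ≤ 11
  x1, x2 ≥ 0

Primal max cᵀx s.t. Ax ≤ b, x ≥ 0  →  Dual min bᵀy s.t. Aᵀy ≥ c, y ≥ 0.

Minimize: z = 9y1 + 7y2 + 6y3 + 11y4

Subject to:
  y1 + 2y3 + 3y4 ≥ -5
  y2 + 4y3 + y4 ≥ 1
  y1, y2, y3, y4 ≥ 0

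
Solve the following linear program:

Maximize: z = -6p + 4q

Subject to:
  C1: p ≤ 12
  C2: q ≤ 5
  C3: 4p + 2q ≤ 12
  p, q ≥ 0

Evaluate the objective at each vertex of the feasible region:
  z(0, 0) = 0
  z(3, 0) = -18
  z(0.5, 5) = 17
  z(0, 5) = 20  ←
The maximum is at p = 0, q = 5.

p = 0, q = 5, z = 20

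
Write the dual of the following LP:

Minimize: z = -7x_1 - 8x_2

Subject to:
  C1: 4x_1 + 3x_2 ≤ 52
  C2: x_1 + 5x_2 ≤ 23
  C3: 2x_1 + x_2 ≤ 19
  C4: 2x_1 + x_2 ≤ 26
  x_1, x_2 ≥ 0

Primal min cᵀx s.t. Ax ≤ b, x ≥ 0  →  Dual max −bᵀy s.t. Aᵀy ≥ −c, y ≥ 0.

Maximize: z = -52y1 - 23y2 - 19y3 - 26y4

Subject to:
  4y1 + y2 + 2y3 + 2y4 ≥ 7
  3y1 + 5y2 + y3 + y4 ≥ 8
  y1, y2, y3, y4 ≥ 0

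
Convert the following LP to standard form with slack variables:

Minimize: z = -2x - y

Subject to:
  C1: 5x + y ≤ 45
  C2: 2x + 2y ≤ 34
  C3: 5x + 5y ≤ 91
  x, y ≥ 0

min z = -2x - y

s.t.
  5x + y + s1 = 45
  2x + 2y + s2 = 34
  5x + 5y + s3 = 91
  x, y, s1, s2, s3 ≥ 0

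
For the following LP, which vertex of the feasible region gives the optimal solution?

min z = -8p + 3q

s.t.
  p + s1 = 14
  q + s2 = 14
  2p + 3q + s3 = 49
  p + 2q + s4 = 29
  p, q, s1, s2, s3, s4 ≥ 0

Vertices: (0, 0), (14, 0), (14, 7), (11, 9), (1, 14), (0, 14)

Evaluate the objective at each vertex of the feasible region:
  z(0, 0) = 0
  z(14, 0) = -112  ←
  z(14, 7) = -91
  z(11, 9) = -61
  z(1, 14) = 34
  z(0, 14) = 42
The minimum is at p = 14, q = 0.

(14, 0)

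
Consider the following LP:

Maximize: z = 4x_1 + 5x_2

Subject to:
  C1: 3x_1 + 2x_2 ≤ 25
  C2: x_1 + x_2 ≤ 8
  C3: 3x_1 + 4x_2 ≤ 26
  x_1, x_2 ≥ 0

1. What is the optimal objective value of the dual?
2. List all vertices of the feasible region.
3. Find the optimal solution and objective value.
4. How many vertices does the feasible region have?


1. 34
2. (0, 0), (8, 0), (6, 2), (0, 6.5)
3. x_1 = 6, x_2 = 2, z = 34
4. 4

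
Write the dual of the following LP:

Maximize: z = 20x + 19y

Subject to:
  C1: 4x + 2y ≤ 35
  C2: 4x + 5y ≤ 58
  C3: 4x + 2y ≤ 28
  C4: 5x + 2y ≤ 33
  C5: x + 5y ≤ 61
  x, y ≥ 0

Primal max cᵀx s.t. Ax ≤ b, x ≥ 0  →  Dual min bᵀy s.t. Aᵀy ≥ c, y ≥ 0.

Minimize: z = 35y1 + 58y2 + 28y3 + 33y4 + 61y5

Subject to:
  4y1 + 4y2 + 4y3 + 5y4 + y5 ≥ 20
  2y1 + 5y2 + 2y3 + 2y4 + 5y5 ≥ 19
  y1, y2, y3, y4, y5 ≥ 0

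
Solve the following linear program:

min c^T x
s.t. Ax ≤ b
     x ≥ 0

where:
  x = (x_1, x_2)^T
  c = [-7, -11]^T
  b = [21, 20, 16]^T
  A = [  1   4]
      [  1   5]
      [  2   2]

Evaluate the objective at each vertex of the feasible region:
  z(0, 0) = 0
  z(8, 0) = -56
  z(5, 3) = -68  ←
  z(0, 4) = -44
The minimum is at x_1 = 5, x_2 = 3.

x_1 = 5, x_2 = 3, z = -68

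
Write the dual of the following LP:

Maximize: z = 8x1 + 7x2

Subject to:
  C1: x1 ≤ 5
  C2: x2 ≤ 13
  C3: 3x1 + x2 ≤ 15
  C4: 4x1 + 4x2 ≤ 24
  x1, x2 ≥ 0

Primal max cᵀx s.t. Ax ≤ b, x ≥ 0  →  Dual min bᵀy s.t. Aᵀy ≥ c, y ≥ 0.

Minimize: z = 5y1 + 13y2 + 15y3 + 24y4

Subject to:
  y1 + 3y3 + 4y4 ≥ 8
  y2 + y3 + 4y4 ≥ 7
  y1, y2, y3, y4 ≥ 0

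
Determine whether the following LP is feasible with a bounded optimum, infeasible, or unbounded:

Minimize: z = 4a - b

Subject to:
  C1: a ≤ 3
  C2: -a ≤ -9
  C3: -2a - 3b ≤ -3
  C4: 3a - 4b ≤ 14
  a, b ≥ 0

Infeasible (no feasible solution exists)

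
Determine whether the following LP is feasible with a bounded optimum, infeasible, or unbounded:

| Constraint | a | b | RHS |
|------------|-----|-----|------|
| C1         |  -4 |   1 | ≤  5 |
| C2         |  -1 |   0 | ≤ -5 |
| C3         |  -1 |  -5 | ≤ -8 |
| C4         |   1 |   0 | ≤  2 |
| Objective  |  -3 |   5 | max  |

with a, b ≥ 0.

Infeasible (no feasible solution exists)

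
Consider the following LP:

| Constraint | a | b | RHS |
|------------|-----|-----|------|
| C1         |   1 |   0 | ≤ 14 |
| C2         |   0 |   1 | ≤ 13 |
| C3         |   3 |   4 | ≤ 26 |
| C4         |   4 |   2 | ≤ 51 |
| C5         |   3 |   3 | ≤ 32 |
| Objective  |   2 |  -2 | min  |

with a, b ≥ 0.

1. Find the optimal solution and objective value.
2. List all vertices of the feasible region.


1. a = 0, b = 6.5, z = -13
2. (0, 0), (8.667, 0), (0, 6.5)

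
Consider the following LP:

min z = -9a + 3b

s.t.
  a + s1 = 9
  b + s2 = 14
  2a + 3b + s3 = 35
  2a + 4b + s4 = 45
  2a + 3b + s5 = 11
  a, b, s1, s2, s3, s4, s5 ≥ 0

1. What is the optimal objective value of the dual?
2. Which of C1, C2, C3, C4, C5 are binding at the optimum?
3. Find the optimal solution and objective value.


1. -49.5
2. C5
3. a = 5.5, b = 0, z = -49.5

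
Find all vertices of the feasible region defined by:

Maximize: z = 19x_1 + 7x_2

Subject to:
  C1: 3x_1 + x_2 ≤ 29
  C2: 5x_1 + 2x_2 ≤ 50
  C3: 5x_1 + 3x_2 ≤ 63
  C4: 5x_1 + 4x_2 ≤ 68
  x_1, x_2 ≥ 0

(0, 0), (9.667, 0), (8, 5), (6.4, 9), (0, 17)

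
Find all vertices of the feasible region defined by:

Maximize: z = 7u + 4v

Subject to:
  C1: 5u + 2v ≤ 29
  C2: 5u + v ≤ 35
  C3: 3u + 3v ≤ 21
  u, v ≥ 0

(0, 0), (5.8, 0), (5, 2), (0, 7)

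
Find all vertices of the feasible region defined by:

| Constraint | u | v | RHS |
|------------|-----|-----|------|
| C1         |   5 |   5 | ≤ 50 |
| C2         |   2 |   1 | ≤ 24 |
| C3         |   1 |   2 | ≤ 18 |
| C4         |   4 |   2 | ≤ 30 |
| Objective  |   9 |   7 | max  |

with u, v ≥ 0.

(0, 0), (7.5, 0), (5, 5), (2, 8), (0, 9)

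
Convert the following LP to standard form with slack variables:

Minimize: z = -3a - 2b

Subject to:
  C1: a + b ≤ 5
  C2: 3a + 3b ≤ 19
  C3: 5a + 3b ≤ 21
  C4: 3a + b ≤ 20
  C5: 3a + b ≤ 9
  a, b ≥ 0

min z = -3a - 2b

s.t.
  a + b + s1 = 5
  3a + 3b + s2 = 19
  5a + 3b + s3 = 21
  3a + b + s4 = 20
  3a + b + s5 = 9
  a, b, s1, s2, s3, s4, s5 ≥ 0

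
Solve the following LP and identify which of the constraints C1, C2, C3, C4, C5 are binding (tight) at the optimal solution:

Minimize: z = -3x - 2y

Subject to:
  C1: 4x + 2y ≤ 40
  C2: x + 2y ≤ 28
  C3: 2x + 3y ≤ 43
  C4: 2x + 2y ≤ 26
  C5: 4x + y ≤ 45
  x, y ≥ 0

At x = 7, y = 6, compute slack b - a·x for each constraint:
  C1: 40 − 40 = 0  (binding)
  C2: 28 − 19 = 9  (slack)
  C3: 43 − 32 = 11  (slack)
  C4: 26 − 26 = 0  (binding)
  C5: 45 − 34 = 11  (slack)

Optimal: x = 7, y = 6
Binding: C1, C4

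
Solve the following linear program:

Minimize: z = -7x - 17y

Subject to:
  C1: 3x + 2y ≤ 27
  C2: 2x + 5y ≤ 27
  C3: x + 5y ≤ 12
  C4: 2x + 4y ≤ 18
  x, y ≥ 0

Evaluate the objective at each vertex of the feasible region:
  z(0, 0) = 0
  z(9, 0) = -63
  z(7, 1) = -66  ←
  z(0, 2.4) = -40.8
The minimum is at x = 7, y = 1.

x = 7, y = 1, z = -66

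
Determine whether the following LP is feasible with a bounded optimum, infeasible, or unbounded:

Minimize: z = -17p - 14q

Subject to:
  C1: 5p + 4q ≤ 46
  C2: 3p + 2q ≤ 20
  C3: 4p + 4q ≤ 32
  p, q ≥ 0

Feasible with a bounded optimal solution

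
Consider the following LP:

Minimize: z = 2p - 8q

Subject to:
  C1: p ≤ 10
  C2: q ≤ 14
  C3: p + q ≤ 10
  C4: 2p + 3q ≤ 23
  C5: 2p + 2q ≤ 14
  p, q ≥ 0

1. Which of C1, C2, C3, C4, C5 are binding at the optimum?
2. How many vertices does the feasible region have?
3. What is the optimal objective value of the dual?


1. C5
2. 3
3. -56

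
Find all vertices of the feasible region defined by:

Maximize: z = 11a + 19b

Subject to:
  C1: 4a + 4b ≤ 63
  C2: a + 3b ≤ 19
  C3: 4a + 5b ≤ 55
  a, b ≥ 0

(0, 0), (13.75, 0), (10, 3), (0, 6.333)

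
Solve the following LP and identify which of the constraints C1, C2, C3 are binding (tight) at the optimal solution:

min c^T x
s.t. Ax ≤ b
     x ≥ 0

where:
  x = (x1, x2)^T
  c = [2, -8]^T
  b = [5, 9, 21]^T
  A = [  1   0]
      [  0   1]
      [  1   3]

At x1 = 0, x2 = 7, compute slack b - a·x for each constraint:
  C1: 5 − 0 = 5  (slack)
  C2: 9 − 7 = 2  (slack)
  C3: 21 − 21 = 0  (binding)

Optimal: x1 = 0, x2 = 7
Binding: C3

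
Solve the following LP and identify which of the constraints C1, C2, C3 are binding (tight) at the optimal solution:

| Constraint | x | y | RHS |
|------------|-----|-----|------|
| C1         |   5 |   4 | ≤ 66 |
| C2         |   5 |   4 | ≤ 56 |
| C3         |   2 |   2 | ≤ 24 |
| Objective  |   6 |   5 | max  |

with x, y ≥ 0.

At x = 8, y = 4, compute slack b - a·x for each constraint:
  C1: 66 − 56 = 10  (slack)
  C2: 56 − 56 = 0  (binding)
  C3: 24 − 24 = 0  (binding)

Optimal: x = 8, y = 4
Binding: C2, C3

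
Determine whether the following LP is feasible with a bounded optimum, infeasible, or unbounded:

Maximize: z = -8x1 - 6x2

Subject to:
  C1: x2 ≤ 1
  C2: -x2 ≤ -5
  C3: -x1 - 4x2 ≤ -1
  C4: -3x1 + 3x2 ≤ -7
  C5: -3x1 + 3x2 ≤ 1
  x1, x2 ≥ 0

Infeasible (no feasible solution exists)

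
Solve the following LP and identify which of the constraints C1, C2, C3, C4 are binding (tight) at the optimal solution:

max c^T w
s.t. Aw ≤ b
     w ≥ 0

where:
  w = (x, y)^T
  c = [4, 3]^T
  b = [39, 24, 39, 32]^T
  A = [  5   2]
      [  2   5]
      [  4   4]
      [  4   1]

At x = 7, y = 2, compute slack b - a·x for each constraint:
  C1: 39 − 39 = 0  (binding)
  C2: 24 − 24 = 0  (binding)
  C3: 39 − 36 = 3  (slack)
  C4: 32 − 30 = 2  (slack)

Optimal: x = 7, y = 2
Binding: C1, C2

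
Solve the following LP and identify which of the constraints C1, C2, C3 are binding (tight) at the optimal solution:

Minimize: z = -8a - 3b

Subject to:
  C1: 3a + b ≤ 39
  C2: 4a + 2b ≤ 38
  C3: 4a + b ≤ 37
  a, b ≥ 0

At a = 9, b = 1, compute slack b - a·x for each constraint:
  C1: 39 − 28 = 11  (slack)
  C2: 38 − 38 = 0  (binding)
  C3: 37 − 37 = 0  (binding)

Optimal: a = 9, b = 1
Binding: C2, C3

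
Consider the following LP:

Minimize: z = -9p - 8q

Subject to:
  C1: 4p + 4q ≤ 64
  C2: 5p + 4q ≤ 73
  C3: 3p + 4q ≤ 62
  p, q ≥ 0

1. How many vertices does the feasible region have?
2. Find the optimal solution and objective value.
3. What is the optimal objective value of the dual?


1. 5
2. p = 9, q = 7, z = -137
3. -137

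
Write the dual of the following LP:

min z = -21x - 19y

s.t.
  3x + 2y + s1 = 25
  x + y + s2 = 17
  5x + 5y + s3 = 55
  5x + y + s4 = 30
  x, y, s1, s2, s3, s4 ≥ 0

Primal min cᵀx s.t. Ax ≤ b, x ≥ 0  →  Dual max −bᵀy s.t. Aᵀy ≥ −c, y ≥ 0.

Maximize: z = -25y1 - 17y2 - 55y3 - 30y4

Subject to:
  3y1 + y2 + 5y3 + 5y4 ≥ 21
  2y1 + y2 + 5y3 + y4 ≥ 19
  y1, y2, y3, y4 ≥ 0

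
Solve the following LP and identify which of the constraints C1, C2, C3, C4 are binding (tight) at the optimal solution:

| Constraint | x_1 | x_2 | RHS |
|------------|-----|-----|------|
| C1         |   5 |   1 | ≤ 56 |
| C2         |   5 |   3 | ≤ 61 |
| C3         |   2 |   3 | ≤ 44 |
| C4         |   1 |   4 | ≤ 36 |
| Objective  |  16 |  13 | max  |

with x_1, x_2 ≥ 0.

At x_1 = 8, x_2 = 7, compute slack b - a·x for each constraint:
  C1: 56 − 47 = 9  (slack)
  C2: 61 − 61 = 0  (binding)
  C3: 44 − 37 = 7  (slack)
  C4: 36 − 36 = 0  (binding)

Optimal: x_1 = 8, x_2 = 7
Binding: C2, C4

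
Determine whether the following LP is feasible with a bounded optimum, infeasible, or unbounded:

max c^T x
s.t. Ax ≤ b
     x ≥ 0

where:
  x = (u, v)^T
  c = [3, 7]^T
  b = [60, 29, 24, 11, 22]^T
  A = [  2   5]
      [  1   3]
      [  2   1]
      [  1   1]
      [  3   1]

Feasible with a bounded optimal solution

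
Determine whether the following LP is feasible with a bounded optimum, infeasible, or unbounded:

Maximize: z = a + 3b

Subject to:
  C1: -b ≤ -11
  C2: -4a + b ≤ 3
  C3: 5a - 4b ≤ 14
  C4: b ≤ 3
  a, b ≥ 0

Infeasible (no feasible solution exists)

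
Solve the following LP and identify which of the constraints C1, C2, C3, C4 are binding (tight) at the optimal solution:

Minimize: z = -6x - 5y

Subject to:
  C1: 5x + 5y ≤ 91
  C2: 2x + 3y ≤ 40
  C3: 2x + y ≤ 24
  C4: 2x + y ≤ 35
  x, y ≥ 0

At x = 8, y = 8, compute slack b - a·x for each constraint:
  C1: 91 − 80 = 11  (slack)
  C2: 40 − 40 = 0  (binding)
  C3: 24 − 24 = 0  (binding)
  C4: 35 − 24 = 11  (slack)

Optimal: x = 8, y = 8
Binding: C2, C3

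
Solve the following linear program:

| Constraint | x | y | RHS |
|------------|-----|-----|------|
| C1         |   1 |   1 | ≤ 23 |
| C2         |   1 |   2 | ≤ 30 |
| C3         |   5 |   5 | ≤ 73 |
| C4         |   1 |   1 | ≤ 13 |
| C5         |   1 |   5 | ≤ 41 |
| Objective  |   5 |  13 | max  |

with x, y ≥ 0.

Evaluate the objective at each vertex of the feasible region:
  z(0, 0) = 0
  z(13, 0) = 65
  z(6, 7) = 121  ←
  z(0, 8.2) = 106.6
The maximum is at x = 6, y = 7.

x = 6, y = 7, z = 121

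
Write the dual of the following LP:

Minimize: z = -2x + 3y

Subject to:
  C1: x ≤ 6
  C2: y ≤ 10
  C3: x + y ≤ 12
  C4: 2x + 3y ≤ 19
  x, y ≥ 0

Primal min cᵀx s.t. Ax ≤ b, x ≥ 0  →  Dual max −bᵀy s.t. Aᵀy ≥ −c, y ≥ 0.

Maximize: z = -6y1 - 10y2 - 12y3 - 19y4

Subject to:
  y1 + y3 + 2y4 ≥ 2
  y2 + y3 + 3y4 ≥ -3
  y1, y2, y3, y4 ≥ 0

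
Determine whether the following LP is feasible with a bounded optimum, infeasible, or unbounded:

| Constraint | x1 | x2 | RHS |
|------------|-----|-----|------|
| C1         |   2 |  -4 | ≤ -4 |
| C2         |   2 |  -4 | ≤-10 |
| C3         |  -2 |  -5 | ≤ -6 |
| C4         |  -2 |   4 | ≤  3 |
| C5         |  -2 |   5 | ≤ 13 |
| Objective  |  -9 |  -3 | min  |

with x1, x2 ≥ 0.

Infeasible (no feasible solution exists)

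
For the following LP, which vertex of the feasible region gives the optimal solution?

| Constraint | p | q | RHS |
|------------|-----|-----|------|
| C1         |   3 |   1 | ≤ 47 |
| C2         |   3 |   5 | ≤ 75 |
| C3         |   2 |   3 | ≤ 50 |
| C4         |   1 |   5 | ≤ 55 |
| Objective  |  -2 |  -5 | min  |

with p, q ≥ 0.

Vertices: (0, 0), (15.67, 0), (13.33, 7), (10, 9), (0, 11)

Evaluate the objective at each vertex of the feasible region:
  z(0, 0) = 0
  z(15.67, 0) = -31.33
  z(13.33, 7) = -61.67
  z(10, 9) = -65  ←
  z(0, 11) = -55
The minimum is at p = 10, q = 9.

(10, 9)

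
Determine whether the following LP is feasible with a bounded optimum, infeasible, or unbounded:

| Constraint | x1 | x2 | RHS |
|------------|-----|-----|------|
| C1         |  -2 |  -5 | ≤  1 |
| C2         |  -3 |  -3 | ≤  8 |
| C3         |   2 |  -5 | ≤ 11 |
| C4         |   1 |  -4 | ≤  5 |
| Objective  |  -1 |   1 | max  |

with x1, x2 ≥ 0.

Unbounded (objective can increase without bound)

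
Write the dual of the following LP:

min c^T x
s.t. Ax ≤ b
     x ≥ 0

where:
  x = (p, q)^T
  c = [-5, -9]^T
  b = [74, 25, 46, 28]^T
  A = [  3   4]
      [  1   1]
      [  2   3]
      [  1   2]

Primal min cᵀx s.t. Ax ≤ b, x ≥ 0  →  Dual max −bᵀy s.t. Aᵀy ≥ −c, y ≥ 0.

Maximize: z = -74y1 - 25y2 - 46y3 - 28y4

Subject to:
  3y1 + y2 + 2y3 + y4 ≥ 5
  4y1 + y2 + 3y3 + 2y4 ≥ 9
  y1, y2, y3, y4 ≥ 0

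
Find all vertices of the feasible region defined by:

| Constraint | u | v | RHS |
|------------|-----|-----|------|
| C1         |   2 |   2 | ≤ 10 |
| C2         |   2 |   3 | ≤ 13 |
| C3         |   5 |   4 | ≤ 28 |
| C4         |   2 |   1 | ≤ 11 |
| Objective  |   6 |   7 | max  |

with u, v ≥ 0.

(0, 0), (5, 0), (2, 3), (0, 4.333)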